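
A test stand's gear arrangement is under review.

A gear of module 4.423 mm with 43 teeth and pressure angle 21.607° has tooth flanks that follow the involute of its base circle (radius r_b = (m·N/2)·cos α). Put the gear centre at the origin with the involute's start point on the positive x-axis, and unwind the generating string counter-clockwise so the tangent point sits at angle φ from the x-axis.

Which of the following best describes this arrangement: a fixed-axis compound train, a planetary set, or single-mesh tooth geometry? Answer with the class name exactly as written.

recognized (one wheel, involute flank): single-mesh tooth geometry, m = 4.423, N = 43
classification: single-mesh tooth geometry

single-mesh tooth geometry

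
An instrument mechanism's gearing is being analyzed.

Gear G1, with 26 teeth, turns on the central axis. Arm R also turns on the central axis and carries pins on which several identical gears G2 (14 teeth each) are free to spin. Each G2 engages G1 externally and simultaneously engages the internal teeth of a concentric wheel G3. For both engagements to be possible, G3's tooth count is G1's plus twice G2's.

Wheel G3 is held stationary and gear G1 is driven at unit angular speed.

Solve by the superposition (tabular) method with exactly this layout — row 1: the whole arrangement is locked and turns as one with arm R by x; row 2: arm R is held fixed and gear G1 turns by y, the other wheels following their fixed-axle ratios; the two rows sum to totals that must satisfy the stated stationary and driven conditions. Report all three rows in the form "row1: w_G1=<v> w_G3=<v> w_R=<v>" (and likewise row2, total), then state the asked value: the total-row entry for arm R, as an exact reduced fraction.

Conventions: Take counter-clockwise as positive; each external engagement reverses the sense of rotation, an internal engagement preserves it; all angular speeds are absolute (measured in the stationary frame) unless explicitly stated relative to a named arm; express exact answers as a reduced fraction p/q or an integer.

planetary set (26T centre, 14T on arm, 54T internal) — Willis relation
row 1: whole set turns with the arm by x
row 2 — arm fixed, fixed-axis ratios: sun y, ring −(26/54)·y, arm 0
boundary: total ω_ring = x − (26/54)·y = 0 and total ω_sun = x + y = 1  ⇒  y = 27/40, x = 13/40
row 2 ring = −(26/54)·27/40 = -13/40
totals (row 1 + row 2): sun 13/40 + 27/40 = 1, ring 13/40 + (-13/40) = 0, arm 13/40 + 0 = 13/40
asked cell (total, arm) = 13/40

row1: w_G1=13/40 w_G3=13/40 w_R=13/40
row2: w_G1=27/40 w_G3=-13/40 w_R=0
total: w_G1=1 w_G3=0 w_R=13/40
asked value: 13/40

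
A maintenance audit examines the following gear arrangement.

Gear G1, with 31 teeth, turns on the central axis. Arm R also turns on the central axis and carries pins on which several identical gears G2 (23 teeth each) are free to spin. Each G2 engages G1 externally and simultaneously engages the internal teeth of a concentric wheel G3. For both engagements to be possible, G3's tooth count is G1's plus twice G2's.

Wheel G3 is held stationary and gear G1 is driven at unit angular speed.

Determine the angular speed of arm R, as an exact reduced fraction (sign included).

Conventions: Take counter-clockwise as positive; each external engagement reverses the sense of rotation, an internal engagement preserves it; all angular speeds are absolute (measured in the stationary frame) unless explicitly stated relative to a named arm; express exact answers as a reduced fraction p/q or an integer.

planetary set (31T centre, 23T on arm, 77T internal) — Willis relation
ring teeth: 31 + 2·23 = 77
31(ω_sun−ω_arm) = −77(ω_ring−ω_arm),  ω_ring = 0, ω_sun = 1
31(1−ω_arm) = −77(0−ω_arm)  ⇒  108·ω_arm = 31  ⇒  ω_arm = 31/108
exact speed ratio = 31/108

31/108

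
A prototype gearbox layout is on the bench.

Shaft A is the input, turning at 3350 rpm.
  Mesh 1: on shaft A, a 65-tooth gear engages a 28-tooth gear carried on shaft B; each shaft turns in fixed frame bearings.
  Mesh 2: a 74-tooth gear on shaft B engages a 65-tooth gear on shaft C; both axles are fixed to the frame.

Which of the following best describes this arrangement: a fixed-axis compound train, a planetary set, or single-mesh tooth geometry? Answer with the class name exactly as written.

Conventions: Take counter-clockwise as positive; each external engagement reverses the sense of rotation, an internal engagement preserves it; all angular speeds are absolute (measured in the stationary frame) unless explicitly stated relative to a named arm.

fixed-axis compound train

2-mesh fixed-axis compound train (all bearings frame-fixed)
classification: fixed-axis compound train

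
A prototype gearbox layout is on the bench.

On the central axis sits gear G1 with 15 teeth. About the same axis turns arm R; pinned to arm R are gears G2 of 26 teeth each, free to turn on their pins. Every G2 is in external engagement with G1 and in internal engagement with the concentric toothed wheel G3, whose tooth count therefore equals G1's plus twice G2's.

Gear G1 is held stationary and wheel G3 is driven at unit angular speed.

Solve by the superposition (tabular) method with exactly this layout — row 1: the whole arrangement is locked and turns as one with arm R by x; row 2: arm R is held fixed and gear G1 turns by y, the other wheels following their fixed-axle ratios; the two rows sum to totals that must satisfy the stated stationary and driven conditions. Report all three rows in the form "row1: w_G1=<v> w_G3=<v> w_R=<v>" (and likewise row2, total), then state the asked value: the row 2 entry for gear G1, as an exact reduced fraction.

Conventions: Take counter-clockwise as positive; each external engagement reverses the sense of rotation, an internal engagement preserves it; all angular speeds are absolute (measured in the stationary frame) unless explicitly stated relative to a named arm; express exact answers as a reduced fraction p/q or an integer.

planetary set (15T centre, 26T on arm, 67T internal) — Willis relation
row 1 — lock + rotate with arm: ω_sun = ω_ring = ω_arm = x
row 2: sun turns y, ring = −(15/67)·y, arm 0
boundary: total ω_sun = x + y = 0 and total ω_ring = x − (15/67)·y = 1  ⇒  y = -67/82, x = 67/82
row 2 ring = −(15/67)·(-67/82) = 15/82
totals (row 1 + row 2): sun 67/82 + (-67/82) = 0, ring 67/82 + 15/82 = 1, arm 67/82 + 0 = 67/82
asked cell (row2, sun) = -67/82

row1: w_G1=67/82 w_G3=67/82 w_R=67/82
row2: w_G1=-67/82 w_G3=15/82 w_R=0
total: w_G1=0 w_G3=1 w_R=67/82
asked value: -67/82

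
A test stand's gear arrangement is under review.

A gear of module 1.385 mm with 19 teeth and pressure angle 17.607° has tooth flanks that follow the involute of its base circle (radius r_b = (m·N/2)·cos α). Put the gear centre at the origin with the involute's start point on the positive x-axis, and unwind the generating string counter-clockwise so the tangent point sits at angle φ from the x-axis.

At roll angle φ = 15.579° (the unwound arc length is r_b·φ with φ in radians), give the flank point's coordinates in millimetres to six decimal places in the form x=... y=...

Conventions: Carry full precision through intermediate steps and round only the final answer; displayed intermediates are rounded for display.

x=12.996183 y=0.083416

topology: single-mesh involute geometry — m = 1.385, N = 19
pitch radius r_p = m·N/2 = 1.385·19/2 = 13.157500
base radius r_b = r_p·cos α = 13.157500·cos 17.607° = 12.541120
roll angle φ = 15.579° = 0.27190484 rad
x = r_b·(cos φ + φ·sin φ) = 12.996183
y = r_b·(sin φ − φ·cos φ) = 0.083416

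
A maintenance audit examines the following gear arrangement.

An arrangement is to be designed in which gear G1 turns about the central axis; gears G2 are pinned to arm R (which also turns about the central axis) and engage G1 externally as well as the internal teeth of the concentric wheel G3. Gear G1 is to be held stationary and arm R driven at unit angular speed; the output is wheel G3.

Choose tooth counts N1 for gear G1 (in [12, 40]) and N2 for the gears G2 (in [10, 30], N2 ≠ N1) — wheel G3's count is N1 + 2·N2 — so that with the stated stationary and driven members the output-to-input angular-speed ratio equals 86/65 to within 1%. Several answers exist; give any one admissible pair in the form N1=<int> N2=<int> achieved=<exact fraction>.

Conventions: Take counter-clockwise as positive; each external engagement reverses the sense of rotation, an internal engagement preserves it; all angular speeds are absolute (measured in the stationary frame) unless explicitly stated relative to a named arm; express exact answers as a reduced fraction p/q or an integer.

N1=21 N2=22 achieved=86/65

class = planetary set [ratio 86/65 wanted; Willis about the carrier]
Willis with ω_sun = 0: ω_ring/ω_arm = (N1+N3)/N3; set equal to 86/65  ⇒  N3/N1 = 1/(86/65 − 1) = 65/21
N3 = N1 + 2·N2  ⇒  N2/N1 = (N3/N1 − 1)/2 = (65/21 − 1)/2 = 22/21
smallest multiple with N1 ≥ 12 and N2 ≥ 10: k = 1  ⇒  N1 = 1·21 = 21, N2 = 1·22 = 22 (N1 ≤ 40, N2 ≤ 30, N2 ≠ N1 ✓), N3 = 21 + 2·22 = 65
check: (N1+N3)/N3 with N1 = 21, N3 = 65 gives 86/65; |achieved − target| = 0 ≤ 43/3250 ✓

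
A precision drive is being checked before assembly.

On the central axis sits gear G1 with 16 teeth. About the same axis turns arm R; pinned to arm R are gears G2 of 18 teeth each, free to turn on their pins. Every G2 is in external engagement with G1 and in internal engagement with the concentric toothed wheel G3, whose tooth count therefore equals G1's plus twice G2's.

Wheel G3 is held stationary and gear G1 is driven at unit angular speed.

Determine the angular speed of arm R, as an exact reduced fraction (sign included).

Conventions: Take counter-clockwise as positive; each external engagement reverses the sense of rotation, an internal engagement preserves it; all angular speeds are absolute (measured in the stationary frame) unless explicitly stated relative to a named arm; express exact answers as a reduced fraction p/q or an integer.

4/17

planetary set (16T centre, 18T on arm, 52T internal) — Willis relation
ring teeth: 16 + 2·18 = 52
16(ω_sun−ω_arm) = −52(ω_ring−ω_arm),  ω_ring = 0, ω_sun = 1
16(1−ω_arm) = −52(0−ω_arm)  ⇒  68·ω_arm = 16  ⇒  ω_arm = 4/17
exact speed ratio = 4/17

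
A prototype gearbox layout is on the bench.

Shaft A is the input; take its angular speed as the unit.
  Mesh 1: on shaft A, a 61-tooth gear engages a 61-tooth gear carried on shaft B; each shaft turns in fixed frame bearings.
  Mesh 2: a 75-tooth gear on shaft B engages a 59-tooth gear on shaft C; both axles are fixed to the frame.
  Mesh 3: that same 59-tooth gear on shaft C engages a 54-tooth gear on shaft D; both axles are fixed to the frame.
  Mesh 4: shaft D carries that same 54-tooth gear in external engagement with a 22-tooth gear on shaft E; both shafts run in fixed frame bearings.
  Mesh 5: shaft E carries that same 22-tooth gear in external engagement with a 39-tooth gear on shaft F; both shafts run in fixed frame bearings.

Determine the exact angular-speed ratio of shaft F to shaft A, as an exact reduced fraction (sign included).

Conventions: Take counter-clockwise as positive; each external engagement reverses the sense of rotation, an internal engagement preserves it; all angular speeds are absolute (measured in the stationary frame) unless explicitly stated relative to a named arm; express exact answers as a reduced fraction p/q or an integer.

-25/13

class = fixed-axis compound train [5 meshes; 5 ratios multiply, 5 sense flips]
mesh 1 [61T→61T]: running ratio 1, sense −
mesh 2 [75T→59T]: running ratio 75/59, sense +
mesh 3 [59T→54T]: running ratio 25/18, sense −
mesh 4 [54T→22T]: running ratio 75/22, sense +
mesh 5 [22T→39T]: running ratio 25/13, sense −
ω_out/ω_in = -25/13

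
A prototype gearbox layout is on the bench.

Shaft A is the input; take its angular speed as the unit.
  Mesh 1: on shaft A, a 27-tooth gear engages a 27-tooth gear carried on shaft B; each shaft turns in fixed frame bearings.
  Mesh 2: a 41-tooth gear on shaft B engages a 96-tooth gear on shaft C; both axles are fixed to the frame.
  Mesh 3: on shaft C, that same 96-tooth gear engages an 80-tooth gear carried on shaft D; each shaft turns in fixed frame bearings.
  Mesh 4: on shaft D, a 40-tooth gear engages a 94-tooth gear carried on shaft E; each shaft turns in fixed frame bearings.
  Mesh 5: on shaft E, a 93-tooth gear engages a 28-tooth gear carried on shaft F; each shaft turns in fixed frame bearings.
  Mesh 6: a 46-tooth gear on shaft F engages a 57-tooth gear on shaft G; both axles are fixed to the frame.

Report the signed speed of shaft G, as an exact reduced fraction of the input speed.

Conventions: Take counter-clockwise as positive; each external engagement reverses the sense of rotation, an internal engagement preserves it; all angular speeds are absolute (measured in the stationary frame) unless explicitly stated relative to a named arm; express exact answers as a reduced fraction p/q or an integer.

29233/50008

6-mesh fixed-axis compound train (all bearings frame-fixed)
mesh 1 [27T→27T]: |ω|/ω_in = 1×27/27 = 1, sense flips to −
mesh 2 [41T→96T]: |ω|/ω_in = 1×41/96 = 41/96, sense flips to +
mesh 3 [96T→80T]: |ω|/ω_in = (41/96)×96/80 = 41/80, sense flips to −
mesh 4 [40T→94T]: |ω|/ω_in = (41/80)×40/94 = 41/188, sense flips to +
mesh 5 [93T→28T]: |ω|/ω_in = (41/188)×93/28 = 3813/5264, sense flips to −
mesh 6 [46T→57T]: |ω|/ω_in = (3813/5264)×46/57 = 29233/50008, sense flips to +
signed output speed (× input speed) = 29233/50008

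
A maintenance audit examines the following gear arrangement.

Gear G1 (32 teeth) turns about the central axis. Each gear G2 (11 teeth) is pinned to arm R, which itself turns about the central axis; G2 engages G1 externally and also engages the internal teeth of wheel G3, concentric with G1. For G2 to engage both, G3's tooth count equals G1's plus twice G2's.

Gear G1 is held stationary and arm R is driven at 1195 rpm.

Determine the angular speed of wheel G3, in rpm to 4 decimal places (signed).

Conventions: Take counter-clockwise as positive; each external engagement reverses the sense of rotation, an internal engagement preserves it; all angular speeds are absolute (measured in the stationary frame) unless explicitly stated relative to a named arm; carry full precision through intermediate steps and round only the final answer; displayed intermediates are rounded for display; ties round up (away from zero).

+1903.1481 rpm

class = planetary set [G3 = 32+2·11 = 54; Willis about the carrier]
normalise by the input: solve with ω_arm = 1, then scale by 1195 rpm
ring teeth: 32 + 2·11 = 54
32(ω_sun−ω_arm) = −54(ω_ring−ω_arm),  ω_sun = 0, ω_arm = 1
ω_ring = 1 − (32/54)(0−1) = 43/27
scale: ω_ring = 43/27 × 1195 rpm = +1903.1481 rpm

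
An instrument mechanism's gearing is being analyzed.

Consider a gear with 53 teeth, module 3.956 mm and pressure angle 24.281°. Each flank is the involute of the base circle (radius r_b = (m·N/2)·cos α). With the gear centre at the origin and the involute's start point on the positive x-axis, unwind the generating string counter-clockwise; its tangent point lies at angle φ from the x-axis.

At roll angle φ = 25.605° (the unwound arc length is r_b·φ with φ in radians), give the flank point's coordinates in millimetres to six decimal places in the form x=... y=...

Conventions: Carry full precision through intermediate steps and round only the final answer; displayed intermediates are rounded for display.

x=104.631462 y=2.786536

single-mesh involute tooth geometry (53T wheel at module 3.956)
pitch radius r_p = m·N/2 = 3.956·53/2 = 104.834000
base radius r_b = r_p·cos α = 104.834000·cos 24.281° = 95.560352
roll angle φ = 25.605° = 0.44689155 rad
x = r_b·(cos φ + φ·sin φ) = 104.631462
y = r_b·(sin φ − φ·cos φ) = 2.786536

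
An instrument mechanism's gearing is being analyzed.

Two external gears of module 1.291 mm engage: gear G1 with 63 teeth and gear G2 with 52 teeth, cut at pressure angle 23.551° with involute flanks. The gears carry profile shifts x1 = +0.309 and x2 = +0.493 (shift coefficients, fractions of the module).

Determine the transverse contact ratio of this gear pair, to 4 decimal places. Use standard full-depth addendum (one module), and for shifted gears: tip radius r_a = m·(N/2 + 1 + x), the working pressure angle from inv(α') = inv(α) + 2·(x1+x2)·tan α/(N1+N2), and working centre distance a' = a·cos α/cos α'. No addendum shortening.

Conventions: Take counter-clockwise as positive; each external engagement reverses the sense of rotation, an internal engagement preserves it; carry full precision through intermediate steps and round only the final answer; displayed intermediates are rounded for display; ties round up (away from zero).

topology: single-mesh involute geometry — m = 1.291, 63T/52T pair
base radii: r_b1 = 37.279175, r_b2 = 30.770113
tip radii: r_a1 = 42.356419, r_a2 = 35.493463
inv(α') = inv(23.551°) + 2·(+0.309+0.493)·tan α/(63+52) = 0.03090815  ⇒  α' = 25.24309°
a' = a·cos α / cos α' = 74.2325·cos 23.551°/cos 25.24309° = 75.233599
action lengths: √(r_a1²−r_b1²) = 20.107943, √(r_a2²−r_b2²) = 17.691413
base pitch p_b = π·m·cos α = 3.717968
CR = (20.107943 + 17.691413 − 75.233599·sin 25.24309°)/3.717968 = 1.537201
contact ratio ≈ 1.5372

1.5372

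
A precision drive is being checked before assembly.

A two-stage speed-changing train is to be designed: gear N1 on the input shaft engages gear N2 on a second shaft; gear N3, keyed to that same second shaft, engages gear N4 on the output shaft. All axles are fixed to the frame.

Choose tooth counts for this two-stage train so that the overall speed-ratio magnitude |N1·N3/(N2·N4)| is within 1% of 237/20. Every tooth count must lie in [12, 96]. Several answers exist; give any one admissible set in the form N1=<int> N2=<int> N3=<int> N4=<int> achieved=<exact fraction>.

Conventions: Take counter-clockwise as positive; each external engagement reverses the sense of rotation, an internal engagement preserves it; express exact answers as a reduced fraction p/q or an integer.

N1=27 N2=12 N3=79 N4=15 achieved=237/20

topology: fixed-axis compound train — 2 stages, target 237/20
target = 237/20 in lowest terms: an exact hit needs N1·N3 = k·237 and N2·N4 = k·20 for one integer k, every count in [12, 96]; additionally prefer no 1:1 stage (N1 ≠ N2, N3 ≠ N4)
k = 1…8: no 1:1-free in-range split of k·237 and k·20 into factor pairs; take k = 9
k = 9: N1·N3 = 2133 = 27·79, N2·N4 = 180 = 12·15
achieved = 27·79/(12·15) = 237/20; |achieved − target| = 0 ≤ 237/2000 ✓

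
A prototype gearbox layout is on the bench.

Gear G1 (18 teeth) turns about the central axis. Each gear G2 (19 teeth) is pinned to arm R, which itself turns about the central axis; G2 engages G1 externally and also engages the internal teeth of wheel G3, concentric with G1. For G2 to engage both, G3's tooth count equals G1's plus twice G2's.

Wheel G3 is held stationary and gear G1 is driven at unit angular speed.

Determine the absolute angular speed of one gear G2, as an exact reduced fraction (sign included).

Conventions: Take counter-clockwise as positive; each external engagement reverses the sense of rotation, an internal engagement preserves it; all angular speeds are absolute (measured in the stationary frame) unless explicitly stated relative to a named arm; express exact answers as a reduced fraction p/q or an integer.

-9/19

topology: planetary set — G1 18T / G2 19T / G3 56T, arm = carrier (Willis)
ring teeth: 18 + 2·19 = 56
18(ω_sun−ω_arm) = −56(ω_ring−ω_arm),  ω_ring = 0, ω_sun = 1
18(1−ω_arm) = −56(0−ω_arm)  ⇒  74·ω_arm = 18  ⇒  ω_arm = 9/37
sun–planet mesh: 18·(1−9/37) = −19·(ω_p−ω_arm)  ⇒  ω_p−ω_arm = -504/703
ω_p = 9/37 − 504/703 = -9/19
exact speed ratio = -9/19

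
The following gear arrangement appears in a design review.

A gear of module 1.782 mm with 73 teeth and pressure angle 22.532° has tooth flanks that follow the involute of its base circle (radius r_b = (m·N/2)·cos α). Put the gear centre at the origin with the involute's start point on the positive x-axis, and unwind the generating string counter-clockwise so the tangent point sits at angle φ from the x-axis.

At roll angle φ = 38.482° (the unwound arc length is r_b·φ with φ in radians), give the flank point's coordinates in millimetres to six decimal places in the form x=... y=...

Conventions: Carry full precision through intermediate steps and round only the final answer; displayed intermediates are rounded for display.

topology: single-mesh involute geometry — m = 1.782, N = 73
pitch radius r_p = m·N/2 = 1.782·73/2 = 65.043000
base radius r_b = r_p·cos α = 65.043000·cos 22.532° = 60.077985
roll angle φ = 38.482° = 0.67163760 rad
x = r_b·(cos φ + φ·sin φ) = 72.138207
y = r_b·(sin φ − φ·cos φ) = 5.798027

x=72.138207 y=5.798027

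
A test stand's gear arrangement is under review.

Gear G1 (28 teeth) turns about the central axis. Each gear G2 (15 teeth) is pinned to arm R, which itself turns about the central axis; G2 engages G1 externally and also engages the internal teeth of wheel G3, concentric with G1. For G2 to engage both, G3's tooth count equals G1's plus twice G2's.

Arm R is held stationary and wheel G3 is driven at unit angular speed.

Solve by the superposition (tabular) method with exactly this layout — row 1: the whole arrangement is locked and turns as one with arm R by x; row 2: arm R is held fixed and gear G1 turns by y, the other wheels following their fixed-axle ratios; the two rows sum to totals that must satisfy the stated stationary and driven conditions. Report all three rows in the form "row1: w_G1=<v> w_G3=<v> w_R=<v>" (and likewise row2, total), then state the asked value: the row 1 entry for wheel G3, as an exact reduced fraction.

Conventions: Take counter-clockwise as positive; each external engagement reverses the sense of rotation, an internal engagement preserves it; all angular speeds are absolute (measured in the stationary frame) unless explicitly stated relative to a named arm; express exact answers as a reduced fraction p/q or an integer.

row1: w_G1=0 w_G3=0 w_R=0
row2: w_G1=-29/14 w_G3=1 w_R=0
total: w_G1=-29/14 w_G3=1 w_R=0
asked value: 0

recognized (axles ride arm R): planetary set, 28/15/58 teeth
row 1: whole set turns with the arm by x
row 2 — arm fixed, fixed-axis ratios: sun y, ring −(28/58)·y, arm 0
boundary: total ω_arm = x = 0 and total ω_ring = x − (28/58)·y = 1  ⇒  y = -29/14, x = 0
row 2 ring = −(28/58)·(-29/14) = 1
totals (row 1 + row 2): sun 0 + (-29/14) = -29/14, ring 0 + 1 = 1, arm 0 + 0 = 0
asked cell (row1, ring) = 0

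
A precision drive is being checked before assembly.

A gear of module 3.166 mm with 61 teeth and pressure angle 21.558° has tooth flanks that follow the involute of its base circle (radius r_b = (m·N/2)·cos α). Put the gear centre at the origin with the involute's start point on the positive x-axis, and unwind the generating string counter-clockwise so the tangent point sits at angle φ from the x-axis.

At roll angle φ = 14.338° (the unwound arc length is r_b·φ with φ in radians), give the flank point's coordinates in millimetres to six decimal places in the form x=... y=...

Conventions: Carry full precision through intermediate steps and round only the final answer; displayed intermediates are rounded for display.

x=92.576181 y=0.466197

topology: single-mesh involute geometry — m = 3.166, N = 61
pitch radius r_p = m·N/2 = 3.166·61/2 = 96.563000
base radius r_b = r_p·cos α = 96.563000·cos 21.558° = 89.808040
roll angle φ = 14.338° = 0.25024531 rad
x = r_b·(cos φ + φ·sin φ) = 92.576181
y = r_b·(sin φ − φ·cos φ) = 0.466197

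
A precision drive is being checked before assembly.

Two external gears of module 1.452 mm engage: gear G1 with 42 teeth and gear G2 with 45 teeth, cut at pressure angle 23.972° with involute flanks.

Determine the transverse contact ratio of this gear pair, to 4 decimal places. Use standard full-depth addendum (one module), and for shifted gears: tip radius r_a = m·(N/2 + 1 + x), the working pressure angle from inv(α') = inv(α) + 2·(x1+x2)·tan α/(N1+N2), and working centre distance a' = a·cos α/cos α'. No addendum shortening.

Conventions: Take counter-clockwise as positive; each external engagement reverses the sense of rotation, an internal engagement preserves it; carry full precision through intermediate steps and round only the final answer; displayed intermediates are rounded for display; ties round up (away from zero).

1.5572

class = single-mesh tooth geometry [involute pair 42T × 45T, m = 1.452]
base radii: r_b1 = 27.861886, r_b2 = 29.852020
tip radii: r_a1 = 31.944000, r_a2 = 34.122000
no profile shift: α' = α, a' = a
action lengths: √(r_a1²−r_b1²) = 15.624803, √(r_a2²−r_b2²) = 16.527788
base pitch p_b = π·m·cos α = 4.168128
CR = (15.624803 + 16.527788 − 63.162000·sin 23.97200°)/4.168128 = 1.557172
contact ratio ≈ 1.5572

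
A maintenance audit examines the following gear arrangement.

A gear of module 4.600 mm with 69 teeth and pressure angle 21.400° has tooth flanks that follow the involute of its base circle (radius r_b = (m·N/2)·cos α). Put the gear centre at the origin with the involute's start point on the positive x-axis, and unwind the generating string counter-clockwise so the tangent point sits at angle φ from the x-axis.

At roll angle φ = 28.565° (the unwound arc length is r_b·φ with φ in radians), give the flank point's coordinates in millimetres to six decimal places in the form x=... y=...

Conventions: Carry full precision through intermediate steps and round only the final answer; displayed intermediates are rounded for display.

topology: single-mesh involute geometry — m = 4.600, N = 69
pitch radius r_p = m·N/2 = 4.600·69/2 = 158.700000
base radius r_b = r_p·cos α = 158.700000·cos 21.400° = 147.758558
roll angle φ = 28.565° = 0.49855330 rad
x = r_b·(cos φ + φ·sin φ) = 164.996249
y = r_b·(sin φ − φ·cos φ) = 5.952960

x=164.996249 y=5.952960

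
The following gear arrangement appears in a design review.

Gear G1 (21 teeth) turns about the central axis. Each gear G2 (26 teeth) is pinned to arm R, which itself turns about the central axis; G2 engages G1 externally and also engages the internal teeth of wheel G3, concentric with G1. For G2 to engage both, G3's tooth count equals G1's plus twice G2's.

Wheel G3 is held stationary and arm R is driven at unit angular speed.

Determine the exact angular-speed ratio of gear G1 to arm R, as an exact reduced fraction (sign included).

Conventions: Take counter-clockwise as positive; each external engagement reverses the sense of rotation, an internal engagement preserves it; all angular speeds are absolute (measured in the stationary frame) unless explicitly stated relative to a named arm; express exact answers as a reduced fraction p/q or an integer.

94/21

class = planetary set [G3 = 21+2·26 = 73; Willis about the carrier]
ring teeth: 21 + 2·26 = 73
21(ω_sun−ω_arm) = −73(ω_ring−ω_arm),  ω_ring = 0, ω_arm = 1
ω_sun = 1 − (73/21)(0−1) = 94/21
ω_out/ω_in = 94/21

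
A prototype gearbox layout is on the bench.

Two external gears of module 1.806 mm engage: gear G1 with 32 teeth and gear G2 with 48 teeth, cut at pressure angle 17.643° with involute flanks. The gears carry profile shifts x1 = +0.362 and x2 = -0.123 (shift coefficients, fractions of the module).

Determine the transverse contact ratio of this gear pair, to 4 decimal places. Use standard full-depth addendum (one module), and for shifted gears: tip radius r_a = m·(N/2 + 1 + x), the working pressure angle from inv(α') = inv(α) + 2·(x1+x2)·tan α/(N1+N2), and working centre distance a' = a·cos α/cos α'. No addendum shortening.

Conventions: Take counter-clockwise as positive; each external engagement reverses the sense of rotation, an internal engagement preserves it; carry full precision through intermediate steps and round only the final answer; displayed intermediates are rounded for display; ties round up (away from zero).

1.7439

recognized (one external pair, fixed centres): single-mesh tooth geometry, m = 1.806, N1 = 32, N2 = 48
base radii: r_b1 = 27.536833, r_b2 = 41.305249
tip radii: r_a1 = 31.355772, r_a2 = 44.927862
inv(α') = inv(17.643°) + 2·(+0.362-0.123)·tan α/(32+48) = 0.01201677  ⇒  α' = 18.65589°
a' = a·cos α / cos α' = 72.2400·cos 17.643°/cos 18.65589° = 72.659860
action lengths: √(r_a1²−r_b1²) = 14.996909, √(r_a2²−r_b2²) = 17.674536
base pitch p_b = π·m·cos α = 5.406844
CR = (14.996909 + 17.674536 − 72.659860·sin 18.65589°)/5.406844 = 1.743853
contact ratio ≈ 1.7439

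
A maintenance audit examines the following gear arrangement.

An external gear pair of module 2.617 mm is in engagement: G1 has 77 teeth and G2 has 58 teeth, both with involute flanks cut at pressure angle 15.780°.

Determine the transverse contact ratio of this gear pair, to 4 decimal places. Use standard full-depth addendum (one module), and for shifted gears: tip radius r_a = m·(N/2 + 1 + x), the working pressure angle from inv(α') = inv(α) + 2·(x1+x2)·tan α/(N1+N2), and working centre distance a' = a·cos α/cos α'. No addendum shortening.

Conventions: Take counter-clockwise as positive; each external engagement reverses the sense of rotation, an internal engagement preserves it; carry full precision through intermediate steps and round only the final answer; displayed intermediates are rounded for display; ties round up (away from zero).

2.1004

single-mesh involute tooth geometry (77T engaging 58T at module 2.617)
base radii: r_b1 = 96.957363, r_b2 = 73.032819
tip radii: r_a1 = 103.371500, r_a2 = 78.510000
no profile shift: α' = α, a' = a
action lengths: √(r_a1²−r_b1²) = 35.846015, √(r_a2²−r_b2²) = 28.810197
base pitch p_b = π·m·cos α = 7.911702
CR = (35.846015 + 28.810197 − 176.647500·sin 15.78000°)/7.911702 = 2.100423
contact ratio ≈ 2.1004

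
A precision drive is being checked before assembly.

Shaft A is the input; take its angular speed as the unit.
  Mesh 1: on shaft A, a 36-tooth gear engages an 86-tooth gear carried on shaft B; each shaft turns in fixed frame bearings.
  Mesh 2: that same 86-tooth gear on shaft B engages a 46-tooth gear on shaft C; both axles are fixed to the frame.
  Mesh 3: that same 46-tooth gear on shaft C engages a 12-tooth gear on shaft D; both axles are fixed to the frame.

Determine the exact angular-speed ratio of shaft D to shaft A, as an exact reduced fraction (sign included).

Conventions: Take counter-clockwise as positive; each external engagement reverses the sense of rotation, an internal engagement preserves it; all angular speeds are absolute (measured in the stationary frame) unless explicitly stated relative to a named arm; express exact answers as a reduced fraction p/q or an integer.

class = fixed-axis compound train [3 meshes; 3 ratios multiply, 3 sense flips]
mesh 1 [36T→86T]: running ratio 18/43, sense −
mesh 2 [86T→46T]: running ratio 18/23, sense +
mesh 3 [46T→12T]: running ratio 3, sense −
ω_out/ω_in = -3

-3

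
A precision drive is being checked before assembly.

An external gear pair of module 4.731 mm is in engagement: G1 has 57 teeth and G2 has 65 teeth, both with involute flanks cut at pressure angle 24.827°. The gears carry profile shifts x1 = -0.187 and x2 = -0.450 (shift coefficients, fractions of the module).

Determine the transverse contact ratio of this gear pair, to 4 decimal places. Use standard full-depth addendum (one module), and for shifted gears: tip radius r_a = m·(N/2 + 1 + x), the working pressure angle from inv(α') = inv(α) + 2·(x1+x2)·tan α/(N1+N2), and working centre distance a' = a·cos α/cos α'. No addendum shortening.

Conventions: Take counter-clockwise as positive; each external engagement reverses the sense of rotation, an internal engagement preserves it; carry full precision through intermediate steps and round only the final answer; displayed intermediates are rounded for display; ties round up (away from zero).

single-mesh involute tooth geometry (57T engaging 65T at module 4.731)
base radii: r_b1 = 122.372150, r_b2 = 139.547188
tip radii: r_a1 = 138.679803, r_a2 = 156.359550
inv(α') = inv(24.827°) + 2·(-0.187-0.450)·tan α/(57+65) = 0.02449281  ⇒  α' = 23.44921°
a' = a·cos α / cos α' = 288.5910·cos 24.827°/cos 23.44921° = 285.497680
action lengths: √(r_a1²−r_b1²) = 65.246799, √(r_a2²−r_b2²) = 70.532908
base pitch p_b = π·m·cos α = 13.489244
CR = (65.246799 + 70.532908 − 285.497680·sin 23.44921°)/13.489244 = 1.643525
contact ratio ≈ 1.6435

1.6435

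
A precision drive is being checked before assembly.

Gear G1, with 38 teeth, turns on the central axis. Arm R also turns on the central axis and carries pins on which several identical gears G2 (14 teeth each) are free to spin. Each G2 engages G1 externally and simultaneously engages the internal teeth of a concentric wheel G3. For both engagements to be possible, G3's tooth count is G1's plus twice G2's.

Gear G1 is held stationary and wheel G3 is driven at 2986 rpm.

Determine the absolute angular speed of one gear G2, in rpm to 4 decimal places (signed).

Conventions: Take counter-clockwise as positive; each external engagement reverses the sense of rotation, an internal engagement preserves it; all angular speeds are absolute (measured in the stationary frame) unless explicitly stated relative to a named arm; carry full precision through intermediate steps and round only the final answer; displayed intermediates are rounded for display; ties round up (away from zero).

planetary set (38T centre, 14T on arm, 66T internal) — Willis relation
normalise by the input: solve with ω_ring = 1, then scale by 2986 rpm
ring teeth: 38 + 2·14 = 66
38(ω_sun−ω_arm) = −66(ω_ring−ω_arm),  ω_sun = 0, ω_ring = 1
38(0−ω_arm) = −66(1−ω_arm)  ⇒  104·ω_arm = 66  ⇒  ω_arm = 33/52
sun–planet mesh: 38·(0−33/52) = −14·(ω_p−ω_arm)  ⇒  ω_p−ω_arm = 627/364
ω_p = 33/52 + 627/364 = 33/14
scale: ω_p = 33/14 × 2986 rpm = +7038.4286 rpm

+7038.4286 rpm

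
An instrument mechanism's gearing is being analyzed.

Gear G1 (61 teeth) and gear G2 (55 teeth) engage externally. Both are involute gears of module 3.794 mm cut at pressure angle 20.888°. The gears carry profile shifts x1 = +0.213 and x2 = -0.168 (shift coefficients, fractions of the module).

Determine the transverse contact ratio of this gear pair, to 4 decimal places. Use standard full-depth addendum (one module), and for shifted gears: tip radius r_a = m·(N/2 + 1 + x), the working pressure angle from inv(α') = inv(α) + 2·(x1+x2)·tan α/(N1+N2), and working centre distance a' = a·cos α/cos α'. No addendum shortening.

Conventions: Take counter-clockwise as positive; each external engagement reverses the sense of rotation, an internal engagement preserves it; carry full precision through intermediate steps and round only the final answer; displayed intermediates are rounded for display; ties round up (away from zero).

recognized (one external pair, fixed centres): single-mesh tooth geometry, m = 3.794, N1 = 61, N2 = 55
base radii: r_b1 = 108.111983, r_b2 = 97.478017
tip radii: r_a1 = 120.319122, r_a2 = 107.491608
inv(α') = inv(20.888°) + 2·(+0.213-0.168)·tan α/(61+55) = 0.01735462  ⇒  α' = 21.00378°
a' = a·cos α / cos α' = 220.0520·cos 20.888°/cos 21.00378° = 220.222279
action lengths: √(r_a1²−r_b1²) = 52.806158, √(r_a2²−r_b2²) = 45.304326
base pitch p_b = π·m·cos α = 11.135863
CR = (52.806158 + 45.304326 − 220.222279·sin 21.00378°)/11.135863 = 1.722032
contact ratio ≈ 1.7220

1.7220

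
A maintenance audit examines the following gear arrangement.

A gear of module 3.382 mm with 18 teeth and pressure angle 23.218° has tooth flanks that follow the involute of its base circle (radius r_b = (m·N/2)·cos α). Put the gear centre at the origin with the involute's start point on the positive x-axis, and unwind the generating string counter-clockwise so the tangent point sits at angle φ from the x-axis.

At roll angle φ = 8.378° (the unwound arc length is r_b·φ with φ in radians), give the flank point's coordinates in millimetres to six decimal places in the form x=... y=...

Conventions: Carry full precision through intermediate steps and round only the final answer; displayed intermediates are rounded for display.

x=28.270326 y=0.029090

topology: single-mesh involute geometry — m = 3.382, N = 18
pitch radius r_p = m·N/2 = 3.382·18/2 = 30.438000
base radius r_b = r_p·cos α = 30.438000·cos 23.218° = 27.972873
roll angle φ = 8.378° = 0.14622368 rad
x = r_b·(cos φ + φ·sin φ) = 28.270326
y = r_b·(sin φ − φ·cos φ) = 0.029090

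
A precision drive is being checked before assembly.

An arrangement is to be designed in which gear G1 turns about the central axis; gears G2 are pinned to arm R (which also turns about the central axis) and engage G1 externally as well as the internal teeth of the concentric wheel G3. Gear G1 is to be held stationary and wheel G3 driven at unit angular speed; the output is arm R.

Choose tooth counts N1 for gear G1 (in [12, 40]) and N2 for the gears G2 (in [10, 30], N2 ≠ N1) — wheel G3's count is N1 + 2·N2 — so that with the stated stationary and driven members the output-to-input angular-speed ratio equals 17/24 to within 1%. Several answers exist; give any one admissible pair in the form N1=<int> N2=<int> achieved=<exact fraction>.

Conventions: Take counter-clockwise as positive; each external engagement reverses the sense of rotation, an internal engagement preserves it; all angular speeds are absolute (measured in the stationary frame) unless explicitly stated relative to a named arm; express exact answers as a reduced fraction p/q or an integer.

topology: planetary set — design target 17/24, arm = carrier (Willis)
Willis with ω_sun = 0: ω_arm/ω_ring = N3/(N1+N3); set equal to 17/24  ⇒  N3/N1 = (17/24)/(1 − 17/24) = 17/7
N3 = N1 + 2·N2  ⇒  N2/N1 = (N3/N1 − 1)/2 = (17/7 − 1)/2 = 5/7
smallest multiple with N1 ≥ 12 and N2 ≥ 10: k = 2  ⇒  N1 = 2·7 = 14, N2 = 2·5 = 10 (N1 ≤ 40, N2 ≤ 30, N2 ≠ N1 ✓), N3 = 14 + 2·10 = 34
check: N3/(N1+N3) with N1 = 14, N3 = 34 gives 17/24; |achieved − target| = 0 ≤ 17/2400 ✓

N1=14 N2=10 achieved=17/24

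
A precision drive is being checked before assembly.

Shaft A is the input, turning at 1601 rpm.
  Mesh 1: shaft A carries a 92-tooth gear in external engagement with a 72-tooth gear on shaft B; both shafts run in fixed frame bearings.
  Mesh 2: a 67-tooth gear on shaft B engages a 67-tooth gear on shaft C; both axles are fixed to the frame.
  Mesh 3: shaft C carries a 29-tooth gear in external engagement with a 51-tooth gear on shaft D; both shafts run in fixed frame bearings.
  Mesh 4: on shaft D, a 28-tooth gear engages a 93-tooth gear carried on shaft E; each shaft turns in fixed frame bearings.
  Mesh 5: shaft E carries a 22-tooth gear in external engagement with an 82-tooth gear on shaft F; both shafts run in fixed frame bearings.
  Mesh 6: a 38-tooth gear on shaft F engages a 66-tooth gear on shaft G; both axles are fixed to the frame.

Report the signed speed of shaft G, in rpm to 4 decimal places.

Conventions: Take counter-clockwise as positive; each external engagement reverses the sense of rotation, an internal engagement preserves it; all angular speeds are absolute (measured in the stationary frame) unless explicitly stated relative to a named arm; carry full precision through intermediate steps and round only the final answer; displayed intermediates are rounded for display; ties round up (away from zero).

class = fixed-axis compound train [6 meshes; 6 ratios multiply, 6 sense flips]
mesh 1 [92T→72T]: ω = 1601.0000×92/72 = 2045.7222 rpm, sense flips to −
mesh 2 [67T→67T]: ω = 2045.7222×67/67 = 2045.7222 rpm, sense flips to +
mesh 3 [29T→51T]: ω = 2045.7222×29/51 = 1163.2538 rpm, sense flips to −
mesh 4 [28T→93T]: ω = 1163.2538×28/93 = 350.2270 rpm, sense flips to +
mesh 5 [22T→82T]: ω = 350.2270×22/82 = 93.9633 rpm, sense flips to −
mesh 6 [38T→66T]: ω = 93.9633×38/66 = 54.1001 rpm, sense flips to +
signed output speed = +54.1001 rpm

+54.1001 rpm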